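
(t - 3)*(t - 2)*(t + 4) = t^3 - t^2 - 14*t + 24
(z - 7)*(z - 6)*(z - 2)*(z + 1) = z^4 - 14*z^3 + 53*z^2 - 16*z - 84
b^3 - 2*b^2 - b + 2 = (b - 2)*(b - 1)*(b + 1)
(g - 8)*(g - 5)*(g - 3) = g^3 - 16*g^2 + 79*g - 120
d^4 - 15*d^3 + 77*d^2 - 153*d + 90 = (d - 6)*(d - 5)*(d - 3)*(d - 1)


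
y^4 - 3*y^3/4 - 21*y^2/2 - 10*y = y*(y - 4)*(y + 5/4)*(y + 2)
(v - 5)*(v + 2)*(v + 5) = v^3 + 2*v^2 - 25*v - 50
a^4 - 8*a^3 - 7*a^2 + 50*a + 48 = (a - 8)*(a - 3)*(a + 1)*(a + 2)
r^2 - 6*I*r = r*(r - 6*I)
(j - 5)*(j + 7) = j^2 + 2*j - 35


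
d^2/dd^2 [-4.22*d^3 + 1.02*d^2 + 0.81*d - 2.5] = 2.04 - 25.32*d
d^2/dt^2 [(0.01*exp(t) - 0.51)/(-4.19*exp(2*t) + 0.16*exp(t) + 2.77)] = (-0.175561*exp(4*t) + 35.80774*exp(3*t) - 1.72209*exp(2*t) + 23.69434*exp(t) - 0.302761)*exp(t)/(73.560059*exp(6*t) - 8.426928*exp(5*t) - 145.569399*exp(4*t) + 11.137952*exp(3*t) + 96.235617*exp(2*t) - 3.682992*exp(t) - 21.253933)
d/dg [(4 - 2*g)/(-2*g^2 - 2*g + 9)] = 2*(-2*g^2 + 8*g - 5)/(4*g^4 + 8*g^3 - 32*g^2 - 36*g + 81)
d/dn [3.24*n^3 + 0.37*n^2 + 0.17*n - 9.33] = 9.72*n^2 + 0.74*n + 0.17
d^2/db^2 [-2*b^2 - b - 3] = -4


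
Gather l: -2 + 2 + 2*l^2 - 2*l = 2*l^2 - 2*l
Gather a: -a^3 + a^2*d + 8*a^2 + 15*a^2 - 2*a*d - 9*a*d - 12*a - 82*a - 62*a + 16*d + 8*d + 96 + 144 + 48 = -a^3 + a^2*(d + 23) + a*(-11*d - 156) + 24*d + 288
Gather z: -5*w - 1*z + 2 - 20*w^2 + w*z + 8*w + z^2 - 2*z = -20*w^2 + 3*w + z^2 + z*(w - 3) + 2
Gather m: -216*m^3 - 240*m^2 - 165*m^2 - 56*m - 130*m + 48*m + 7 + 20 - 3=-216*m^3 - 405*m^2 - 138*m + 24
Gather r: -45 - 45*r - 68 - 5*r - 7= -50*r - 120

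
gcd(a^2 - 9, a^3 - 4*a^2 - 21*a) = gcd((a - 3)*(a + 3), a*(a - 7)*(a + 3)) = a + 3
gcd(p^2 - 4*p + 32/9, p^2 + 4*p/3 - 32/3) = p - 8/3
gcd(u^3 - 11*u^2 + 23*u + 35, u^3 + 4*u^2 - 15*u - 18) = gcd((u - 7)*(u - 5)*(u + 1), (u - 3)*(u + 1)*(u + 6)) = u + 1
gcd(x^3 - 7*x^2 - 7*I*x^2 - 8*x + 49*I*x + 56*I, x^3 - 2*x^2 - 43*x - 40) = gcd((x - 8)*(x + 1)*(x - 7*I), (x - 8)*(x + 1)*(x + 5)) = x^2 - 7*x - 8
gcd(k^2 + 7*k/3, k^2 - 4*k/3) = k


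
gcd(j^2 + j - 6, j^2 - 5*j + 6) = j - 2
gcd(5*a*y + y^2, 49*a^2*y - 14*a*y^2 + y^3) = y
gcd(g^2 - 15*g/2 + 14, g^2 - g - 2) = 1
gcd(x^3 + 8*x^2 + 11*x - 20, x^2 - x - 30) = x + 5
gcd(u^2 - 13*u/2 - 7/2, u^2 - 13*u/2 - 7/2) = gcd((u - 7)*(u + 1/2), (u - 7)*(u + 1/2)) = u^2 - 13*u/2 - 7/2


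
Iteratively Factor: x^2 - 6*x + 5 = (x - 1)*(x - 5)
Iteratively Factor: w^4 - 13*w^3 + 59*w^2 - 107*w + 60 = (w - 3)*(w^3 - 10*w^2 + 29*w - 20) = (w - 5)*(w - 3)*(w^2 - 5*w + 4) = (w - 5)*(w - 3)*(w - 1)*(w - 4)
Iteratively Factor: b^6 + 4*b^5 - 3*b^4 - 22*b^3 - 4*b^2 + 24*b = (b + 2)*(b^5 + 2*b^4 - 7*b^3 - 8*b^2 + 12*b) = (b + 2)*(b + 3)*(b^4 - b^3 - 4*b^2 + 4*b) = b*(b + 2)*(b + 3)*(b^3 - b^2 - 4*b + 4) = b*(b + 2)^2*(b + 3)*(b^2 - 3*b + 2) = b*(b - 2)*(b + 2)^2*(b + 3)*(b - 1)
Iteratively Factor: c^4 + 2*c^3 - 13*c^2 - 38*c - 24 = (c + 2)*(c^3 - 13*c - 12) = (c + 1)*(c + 2)*(c^2 - c - 12) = (c - 4)*(c + 1)*(c + 2)*(c + 3)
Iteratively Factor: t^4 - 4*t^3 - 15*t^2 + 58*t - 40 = (t - 1)*(t^3 - 3*t^2 - 18*t + 40) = (t - 5)*(t - 1)*(t^2 + 2*t - 8) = (t - 5)*(t - 1)*(t + 4)*(t - 2)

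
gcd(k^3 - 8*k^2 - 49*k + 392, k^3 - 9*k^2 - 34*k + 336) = k^2 - 15*k + 56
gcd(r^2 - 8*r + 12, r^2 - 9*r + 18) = r - 6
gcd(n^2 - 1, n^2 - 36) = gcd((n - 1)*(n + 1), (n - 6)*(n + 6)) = 1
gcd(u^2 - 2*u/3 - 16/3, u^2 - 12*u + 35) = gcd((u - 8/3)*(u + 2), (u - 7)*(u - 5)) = 1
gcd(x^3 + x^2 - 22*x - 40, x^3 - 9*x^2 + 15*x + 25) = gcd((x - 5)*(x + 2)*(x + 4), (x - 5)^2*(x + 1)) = x - 5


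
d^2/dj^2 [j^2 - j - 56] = 2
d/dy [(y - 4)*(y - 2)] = 2*y - 6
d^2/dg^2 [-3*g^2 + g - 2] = -6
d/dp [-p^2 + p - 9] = 1 - 2*p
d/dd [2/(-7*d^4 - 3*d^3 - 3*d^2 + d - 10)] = 2*(28*d^3 + 9*d^2 + 6*d - 1)/(7*d^4 + 3*d^3 + 3*d^2 - d + 10)^2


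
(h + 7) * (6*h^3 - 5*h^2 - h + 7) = 6*h^4 + 37*h^3 - 36*h^2 + 49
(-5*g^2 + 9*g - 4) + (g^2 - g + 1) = -4*g^2 + 8*g - 3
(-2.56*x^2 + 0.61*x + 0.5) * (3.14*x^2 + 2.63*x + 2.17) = -8.0384*x^4 - 4.8174*x^3 - 2.3809*x^2 + 2.6387*x + 1.085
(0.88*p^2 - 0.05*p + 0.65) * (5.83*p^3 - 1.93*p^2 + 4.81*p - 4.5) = 5.1304*p^5 - 1.9899*p^4 + 8.1188*p^3 - 5.455*p^2 + 3.3515*p - 2.925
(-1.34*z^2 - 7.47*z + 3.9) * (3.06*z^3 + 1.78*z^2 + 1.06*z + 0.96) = -4.1004*z^5 - 25.2434*z^4 - 2.783*z^3 - 2.2626*z^2 - 3.0372*z + 3.744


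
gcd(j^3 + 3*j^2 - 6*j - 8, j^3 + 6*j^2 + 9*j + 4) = j^2 + 5*j + 4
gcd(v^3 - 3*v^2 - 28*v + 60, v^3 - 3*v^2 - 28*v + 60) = v^3 - 3*v^2 - 28*v + 60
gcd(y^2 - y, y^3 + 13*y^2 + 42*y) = y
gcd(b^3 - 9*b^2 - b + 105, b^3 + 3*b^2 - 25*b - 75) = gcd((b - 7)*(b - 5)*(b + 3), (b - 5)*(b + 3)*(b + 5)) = b^2 - 2*b - 15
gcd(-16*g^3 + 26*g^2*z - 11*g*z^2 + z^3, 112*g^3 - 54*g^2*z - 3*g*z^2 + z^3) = 16*g^2 - 10*g*z + z^2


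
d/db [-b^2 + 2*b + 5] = 2 - 2*b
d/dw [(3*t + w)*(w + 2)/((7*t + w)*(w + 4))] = (-(3*t + w)*(7*t + w)*(w + 2) - (3*t + w)*(w + 2)*(w + 4) + (7*t + w)*(w + 4)*(3*t + 2*w + 2))/((7*t + w)^2*(w + 4)^2)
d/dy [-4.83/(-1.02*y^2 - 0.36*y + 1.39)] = (-9.8532*y - 1.7388)/(1.02*y^2 + 0.36*y - 1.39)^2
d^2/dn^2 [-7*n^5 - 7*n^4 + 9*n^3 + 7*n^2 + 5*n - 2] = -140*n^3 - 84*n^2 + 54*n + 14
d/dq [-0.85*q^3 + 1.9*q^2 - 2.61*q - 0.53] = -2.55*q^2 + 3.8*q - 2.61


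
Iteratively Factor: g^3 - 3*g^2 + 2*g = (g - 1)*(g^2 - 2*g) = g*(g - 1)*(g - 2)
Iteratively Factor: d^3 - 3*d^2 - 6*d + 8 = (d + 2)*(d^2 - 5*d + 4) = (d - 1)*(d + 2)*(d - 4)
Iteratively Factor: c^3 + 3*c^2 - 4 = (c + 2)*(c^2 + c - 2) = (c - 1)*(c + 2)*(c + 2)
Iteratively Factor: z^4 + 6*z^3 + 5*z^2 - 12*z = (z + 4)*(z^3 + 2*z^2 - 3*z) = (z + 3)*(z + 4)*(z^2 - z) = z*(z + 3)*(z + 4)*(z - 1)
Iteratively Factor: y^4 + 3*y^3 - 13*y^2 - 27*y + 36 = (y + 3)*(y^3 - 13*y + 12) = (y + 3)*(y + 4)*(y^2 - 4*y + 3) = (y - 3)*(y + 3)*(y + 4)*(y - 1)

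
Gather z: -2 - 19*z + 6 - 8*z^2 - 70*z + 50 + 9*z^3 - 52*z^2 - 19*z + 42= 9*z^3 - 60*z^2 - 108*z + 96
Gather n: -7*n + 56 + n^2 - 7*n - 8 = n^2 - 14*n + 48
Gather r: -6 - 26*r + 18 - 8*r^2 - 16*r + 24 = -8*r^2 - 42*r + 36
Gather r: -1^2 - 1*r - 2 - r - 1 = -2*r - 4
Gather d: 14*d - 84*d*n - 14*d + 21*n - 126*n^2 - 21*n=-84*d*n - 126*n^2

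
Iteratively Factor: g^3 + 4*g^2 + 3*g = (g + 3)*(g^2 + g) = g*(g + 3)*(g + 1)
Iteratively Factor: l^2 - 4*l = (l - 4)*(l)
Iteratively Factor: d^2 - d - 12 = (d + 3)*(d - 4)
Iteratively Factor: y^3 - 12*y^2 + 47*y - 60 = (y - 5)*(y^2 - 7*y + 12) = (y - 5)*(y - 3)*(y - 4)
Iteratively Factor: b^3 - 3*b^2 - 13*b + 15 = (b - 1)*(b^2 - 2*b - 15) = (b - 1)*(b + 3)*(b - 5)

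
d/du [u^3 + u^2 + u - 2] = 3*u^2 + 2*u + 1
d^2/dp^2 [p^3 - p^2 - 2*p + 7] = 6*p - 2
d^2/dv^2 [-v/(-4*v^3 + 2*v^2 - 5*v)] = 16*(6*v^2 - 3*v - 2)/(64*v^6 - 96*v^5 + 288*v^4 - 248*v^3 + 360*v^2 - 150*v + 125)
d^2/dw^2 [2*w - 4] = 0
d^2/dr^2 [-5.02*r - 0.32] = 0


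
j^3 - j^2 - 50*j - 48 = (j - 8)*(j + 1)*(j + 6)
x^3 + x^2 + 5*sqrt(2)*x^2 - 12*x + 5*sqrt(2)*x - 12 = (x + 1)*(x - sqrt(2))*(x + 6*sqrt(2))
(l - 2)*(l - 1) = l^2 - 3*l + 2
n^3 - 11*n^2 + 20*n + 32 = (n - 8)*(n - 4)*(n + 1)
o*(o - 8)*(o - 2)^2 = o^4 - 12*o^3 + 36*o^2 - 32*o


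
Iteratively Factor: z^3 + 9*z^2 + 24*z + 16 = (z + 1)*(z^2 + 8*z + 16) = (z + 1)*(z + 4)*(z + 4)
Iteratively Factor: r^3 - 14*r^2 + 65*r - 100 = (r - 5)*(r^2 - 9*r + 20) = (r - 5)*(r - 4)*(r - 5)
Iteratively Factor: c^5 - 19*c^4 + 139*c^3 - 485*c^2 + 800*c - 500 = (c - 5)*(c^4 - 14*c^3 + 69*c^2 - 140*c + 100) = (c - 5)^2*(c^3 - 9*c^2 + 24*c - 20) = (c - 5)^2*(c - 2)*(c^2 - 7*c + 10) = (c - 5)^2*(c - 2)^2*(c - 5)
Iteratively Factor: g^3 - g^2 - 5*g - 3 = (g + 1)*(g^2 - 2*g - 3) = (g + 1)^2*(g - 3)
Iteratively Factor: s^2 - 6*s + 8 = (s - 4)*(s - 2)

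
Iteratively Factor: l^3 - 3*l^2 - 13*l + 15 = (l - 1)*(l^2 - 2*l - 15) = (l - 5)*(l - 1)*(l + 3)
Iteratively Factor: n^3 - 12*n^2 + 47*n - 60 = (n - 3)*(n^2 - 9*n + 20) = (n - 4)*(n - 3)*(n - 5)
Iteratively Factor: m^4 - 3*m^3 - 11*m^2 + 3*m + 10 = (m + 2)*(m^3 - 5*m^2 - m + 5) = (m - 5)*(m + 2)*(m^2 - 1) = (m - 5)*(m + 1)*(m + 2)*(m - 1)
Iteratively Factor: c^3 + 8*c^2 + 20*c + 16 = (c + 2)*(c^2 + 6*c + 8) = (c + 2)^2*(c + 4)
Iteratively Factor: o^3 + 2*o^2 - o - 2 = (o - 1)*(o^2 + 3*o + 2) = (o - 1)*(o + 1)*(o + 2)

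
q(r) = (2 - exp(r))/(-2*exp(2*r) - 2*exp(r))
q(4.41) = 0.01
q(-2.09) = -6.75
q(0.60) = -0.02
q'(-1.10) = 2.72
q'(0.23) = 0.42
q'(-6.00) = 403.43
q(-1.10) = -1.88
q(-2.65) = -12.75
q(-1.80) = -4.76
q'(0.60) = 0.21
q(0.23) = -0.13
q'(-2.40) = 10.91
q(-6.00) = -401.93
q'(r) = (2 - exp(r))*(4*exp(2*r) + 2*exp(r))/(-2*exp(2*r) - 2*exp(r))^2 - exp(r)/(-2*exp(2*r) - 2*exp(r)) = (-exp(2*r) + 4*exp(r) + 2)*exp(-r)/(2*(exp(2*r) + 2*exp(r) + 1))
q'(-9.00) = 8103.08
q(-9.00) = -8101.58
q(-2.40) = -9.65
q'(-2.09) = 7.94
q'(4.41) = -0.01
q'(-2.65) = 14.06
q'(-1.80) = 5.87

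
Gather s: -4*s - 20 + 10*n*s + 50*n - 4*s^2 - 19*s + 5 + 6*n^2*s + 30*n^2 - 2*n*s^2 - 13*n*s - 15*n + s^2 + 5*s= 30*n^2 + 35*n + s^2*(-2*n - 3) + s*(6*n^2 - 3*n - 18) - 15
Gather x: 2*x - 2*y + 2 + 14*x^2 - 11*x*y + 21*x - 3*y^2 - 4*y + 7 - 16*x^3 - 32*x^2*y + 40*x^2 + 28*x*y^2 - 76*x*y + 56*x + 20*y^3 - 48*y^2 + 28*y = -16*x^3 + x^2*(54 - 32*y) + x*(28*y^2 - 87*y + 79) + 20*y^3 - 51*y^2 + 22*y + 9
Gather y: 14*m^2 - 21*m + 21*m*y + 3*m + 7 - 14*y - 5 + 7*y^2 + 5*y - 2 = 14*m^2 - 18*m + 7*y^2 + y*(21*m - 9)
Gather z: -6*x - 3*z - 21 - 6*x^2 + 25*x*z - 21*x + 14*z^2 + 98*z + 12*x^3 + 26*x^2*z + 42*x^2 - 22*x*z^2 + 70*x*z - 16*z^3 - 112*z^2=12*x^3 + 36*x^2 - 27*x - 16*z^3 + z^2*(-22*x - 98) + z*(26*x^2 + 95*x + 95) - 21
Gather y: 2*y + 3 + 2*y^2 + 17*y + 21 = 2*y^2 + 19*y + 24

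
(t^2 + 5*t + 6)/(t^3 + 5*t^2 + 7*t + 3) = (t + 2)/(t^2 + 2*t + 1)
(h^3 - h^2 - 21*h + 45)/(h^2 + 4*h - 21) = (h^2 + 2*h - 15)/(h + 7)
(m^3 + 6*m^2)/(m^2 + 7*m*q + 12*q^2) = m^2*(m + 6)/(m^2 + 7*m*q + 12*q^2)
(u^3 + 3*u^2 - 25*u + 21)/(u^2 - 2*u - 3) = (u^2 + 6*u - 7)/(u + 1)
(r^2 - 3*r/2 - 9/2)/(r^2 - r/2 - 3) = (r - 3)/(r - 2)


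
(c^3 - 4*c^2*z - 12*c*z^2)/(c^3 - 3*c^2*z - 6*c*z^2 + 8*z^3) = c*(c - 6*z)/(c^2 - 5*c*z + 4*z^2)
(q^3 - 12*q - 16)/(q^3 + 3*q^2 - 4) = (q - 4)/(q - 1)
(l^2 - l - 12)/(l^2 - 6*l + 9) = (l^2 - l - 12)/(l^2 - 6*l + 9)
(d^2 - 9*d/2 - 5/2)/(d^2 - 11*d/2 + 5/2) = (2*d + 1)/(2*d - 1)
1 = 1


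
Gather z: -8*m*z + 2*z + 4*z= z*(6 - 8*m)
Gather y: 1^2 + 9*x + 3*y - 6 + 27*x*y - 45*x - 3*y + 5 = 27*x*y - 36*x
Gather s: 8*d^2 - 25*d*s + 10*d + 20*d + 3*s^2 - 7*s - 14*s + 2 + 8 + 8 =8*d^2 + 30*d + 3*s^2 + s*(-25*d - 21) + 18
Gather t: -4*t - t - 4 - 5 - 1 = -5*t - 10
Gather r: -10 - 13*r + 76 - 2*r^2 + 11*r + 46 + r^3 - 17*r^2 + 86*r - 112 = r^3 - 19*r^2 + 84*r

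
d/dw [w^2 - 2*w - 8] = 2*w - 2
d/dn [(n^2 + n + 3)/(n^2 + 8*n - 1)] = (7*n^2 - 8*n - 25)/(n^4 + 16*n^3 + 62*n^2 - 16*n + 1)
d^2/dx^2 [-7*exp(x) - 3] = -7*exp(x)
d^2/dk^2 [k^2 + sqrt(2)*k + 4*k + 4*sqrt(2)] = 2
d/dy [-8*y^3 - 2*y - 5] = -24*y^2 - 2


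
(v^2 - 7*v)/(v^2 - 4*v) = (v - 7)/(v - 4)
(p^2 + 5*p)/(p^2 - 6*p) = (p + 5)/(p - 6)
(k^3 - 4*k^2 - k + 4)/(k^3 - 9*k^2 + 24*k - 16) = (k + 1)/(k - 4)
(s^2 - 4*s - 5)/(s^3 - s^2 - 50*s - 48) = (s - 5)/(s^2 - 2*s - 48)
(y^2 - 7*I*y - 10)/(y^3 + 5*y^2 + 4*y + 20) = (y - 5*I)/(y^2 + y*(5 + 2*I) + 10*I)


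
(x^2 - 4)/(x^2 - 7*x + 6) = (x^2 - 4)/(x^2 - 7*x + 6)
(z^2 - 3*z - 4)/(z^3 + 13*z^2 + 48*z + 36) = (z - 4)/(z^2 + 12*z + 36)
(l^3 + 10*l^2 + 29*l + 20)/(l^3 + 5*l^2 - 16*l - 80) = (l + 1)/(l - 4)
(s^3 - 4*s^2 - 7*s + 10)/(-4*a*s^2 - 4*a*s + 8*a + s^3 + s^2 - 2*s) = (s - 5)/(-4*a + s)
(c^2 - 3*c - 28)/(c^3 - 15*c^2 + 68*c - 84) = (c + 4)/(c^2 - 8*c + 12)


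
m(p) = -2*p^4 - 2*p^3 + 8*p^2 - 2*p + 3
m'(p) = -8*p^3 - 6*p^2 + 16*p - 2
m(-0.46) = 5.72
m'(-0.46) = -9.85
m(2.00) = -17.00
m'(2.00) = -58.00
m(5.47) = -1886.43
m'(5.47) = -1403.34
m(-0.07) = 3.18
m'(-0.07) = -3.15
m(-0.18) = 3.63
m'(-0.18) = -5.03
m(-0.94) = 12.05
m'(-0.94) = -15.70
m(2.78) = -103.16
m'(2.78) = -175.77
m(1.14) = 4.78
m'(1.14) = -3.41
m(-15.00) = -92667.00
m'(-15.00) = 25408.00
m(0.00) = 3.00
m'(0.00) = -2.00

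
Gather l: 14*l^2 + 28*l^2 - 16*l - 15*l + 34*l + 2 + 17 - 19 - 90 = 42*l^2 + 3*l - 90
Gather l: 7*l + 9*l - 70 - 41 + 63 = 16*l - 48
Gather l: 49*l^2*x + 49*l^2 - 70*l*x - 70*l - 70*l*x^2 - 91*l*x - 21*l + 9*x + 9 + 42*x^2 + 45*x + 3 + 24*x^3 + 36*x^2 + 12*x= l^2*(49*x + 49) + l*(-70*x^2 - 161*x - 91) + 24*x^3 + 78*x^2 + 66*x + 12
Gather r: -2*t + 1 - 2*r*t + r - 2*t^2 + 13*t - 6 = r*(1 - 2*t) - 2*t^2 + 11*t - 5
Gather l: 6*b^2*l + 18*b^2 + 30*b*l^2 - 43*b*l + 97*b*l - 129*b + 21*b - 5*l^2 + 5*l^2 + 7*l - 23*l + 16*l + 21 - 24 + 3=18*b^2 + 30*b*l^2 - 108*b + l*(6*b^2 + 54*b)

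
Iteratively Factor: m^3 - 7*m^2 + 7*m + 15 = (m + 1)*(m^2 - 8*m + 15) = (m - 5)*(m + 1)*(m - 3)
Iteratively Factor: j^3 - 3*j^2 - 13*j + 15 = (j + 3)*(j^2 - 6*j + 5) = (j - 1)*(j + 3)*(j - 5)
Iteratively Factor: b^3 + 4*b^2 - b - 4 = (b - 1)*(b^2 + 5*b + 4) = (b - 1)*(b + 1)*(b + 4)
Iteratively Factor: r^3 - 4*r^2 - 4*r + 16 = (r - 4)*(r^2 - 4) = (r - 4)*(r - 2)*(r + 2)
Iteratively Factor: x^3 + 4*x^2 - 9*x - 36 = (x + 4)*(x^2 - 9) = (x + 3)*(x + 4)*(x - 3)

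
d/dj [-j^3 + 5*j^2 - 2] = j*(10 - 3*j)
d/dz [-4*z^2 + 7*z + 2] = 7 - 8*z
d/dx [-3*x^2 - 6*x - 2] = -6*x - 6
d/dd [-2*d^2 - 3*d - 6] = -4*d - 3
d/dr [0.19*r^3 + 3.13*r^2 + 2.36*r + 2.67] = 0.57*r^2 + 6.26*r + 2.36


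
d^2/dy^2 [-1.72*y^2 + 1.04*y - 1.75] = -3.44000000000000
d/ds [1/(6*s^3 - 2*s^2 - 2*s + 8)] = (-9*s^2 + 2*s + 1)/(2*(3*s^3 - s^2 - s + 4)^2)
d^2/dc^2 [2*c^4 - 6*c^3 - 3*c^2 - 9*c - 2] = 24*c^2 - 36*c - 6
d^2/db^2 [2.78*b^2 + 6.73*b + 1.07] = 5.56000000000000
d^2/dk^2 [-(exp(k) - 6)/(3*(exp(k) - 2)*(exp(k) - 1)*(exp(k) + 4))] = (-4*exp(6*k) + 51*exp(5*k) + 25*exp(4*k) - 2*exp(3*k) - 564*exp(2*k) + 328*exp(k) + 416)*exp(k)/(3*(exp(9*k) + 3*exp(8*k) - 27*exp(7*k) - 35*exp(6*k) + 318*exp(5*k) - 156*exp(4*k) - 1288*exp(3*k) + 2592*exp(2*k) - 1920*exp(k) + 512))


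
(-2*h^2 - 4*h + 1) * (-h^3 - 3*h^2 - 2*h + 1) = 2*h^5 + 10*h^4 + 15*h^3 + 3*h^2 - 6*h + 1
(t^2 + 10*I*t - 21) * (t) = t^3 + 10*I*t^2 - 21*t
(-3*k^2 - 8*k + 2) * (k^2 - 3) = -3*k^4 - 8*k^3 + 11*k^2 + 24*k - 6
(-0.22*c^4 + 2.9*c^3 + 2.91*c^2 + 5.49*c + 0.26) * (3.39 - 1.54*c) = 0.3388*c^5 - 5.2118*c^4 + 5.3496*c^3 + 1.4103*c^2 + 18.2107*c + 0.8814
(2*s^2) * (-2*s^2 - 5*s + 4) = -4*s^4 - 10*s^3 + 8*s^2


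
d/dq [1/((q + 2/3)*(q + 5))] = 3*(-6*q - 17)/(9*q^4 + 102*q^3 + 349*q^2 + 340*q + 100)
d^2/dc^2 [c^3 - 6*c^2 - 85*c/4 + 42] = 6*c - 12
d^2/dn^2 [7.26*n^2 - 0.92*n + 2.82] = 14.5200000000000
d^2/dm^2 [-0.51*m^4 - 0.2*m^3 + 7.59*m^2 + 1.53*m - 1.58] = -6.12*m^2 - 1.2*m + 15.18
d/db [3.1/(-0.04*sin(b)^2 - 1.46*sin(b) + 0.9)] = (0.248*sin(b) + 4.526)*cos(b)/(0.04*sin(b)^2 + 1.46*sin(b) - 0.9)^2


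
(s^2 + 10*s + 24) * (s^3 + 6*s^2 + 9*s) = s^5 + 16*s^4 + 93*s^3 + 234*s^2 + 216*s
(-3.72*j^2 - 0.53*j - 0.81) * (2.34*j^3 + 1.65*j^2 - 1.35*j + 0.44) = -8.7048*j^5 - 7.3782*j^4 + 2.2521*j^3 - 2.2578*j^2 + 0.8603*j - 0.3564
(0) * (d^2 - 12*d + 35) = 0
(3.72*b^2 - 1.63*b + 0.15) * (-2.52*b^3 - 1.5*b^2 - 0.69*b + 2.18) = -9.3744*b^5 - 1.4724*b^4 - 0.4998*b^3 + 9.0093*b^2 - 3.6569*b + 0.327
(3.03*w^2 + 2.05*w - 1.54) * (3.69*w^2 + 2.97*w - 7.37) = 11.1807*w^4 + 16.5636*w^3 - 21.9252*w^2 - 19.6823*w + 11.3498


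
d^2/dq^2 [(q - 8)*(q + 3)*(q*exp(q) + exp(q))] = (q^3 + 2*q^2 - 39*q - 90)*exp(q)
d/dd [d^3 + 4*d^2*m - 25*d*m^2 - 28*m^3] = 3*d^2 + 8*d*m - 25*m^2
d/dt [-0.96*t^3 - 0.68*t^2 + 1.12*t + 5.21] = -2.88*t^2 - 1.36*t + 1.12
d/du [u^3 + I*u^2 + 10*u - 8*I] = 3*u^2 + 2*I*u + 10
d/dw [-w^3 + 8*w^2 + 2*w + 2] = -3*w^2 + 16*w + 2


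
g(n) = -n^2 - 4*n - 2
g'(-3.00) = 2.00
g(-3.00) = 1.00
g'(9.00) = -22.00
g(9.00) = -119.00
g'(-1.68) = -0.64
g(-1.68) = 1.90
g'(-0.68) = -2.64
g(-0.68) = 0.26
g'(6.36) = -16.72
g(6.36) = -67.89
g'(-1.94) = -0.12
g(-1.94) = 2.00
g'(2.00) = -8.00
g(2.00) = -14.00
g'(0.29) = -4.58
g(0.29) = -3.24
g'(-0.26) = -3.48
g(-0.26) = -1.03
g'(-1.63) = -0.74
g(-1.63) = 1.86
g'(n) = -2*n - 4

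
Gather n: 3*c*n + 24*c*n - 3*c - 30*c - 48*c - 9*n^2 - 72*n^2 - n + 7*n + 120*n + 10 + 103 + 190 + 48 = -81*c - 81*n^2 + n*(27*c + 126) + 351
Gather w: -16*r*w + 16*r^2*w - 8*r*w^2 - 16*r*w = -8*r*w^2 + w*(16*r^2 - 32*r)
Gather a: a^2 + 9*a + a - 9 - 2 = a^2 + 10*a - 11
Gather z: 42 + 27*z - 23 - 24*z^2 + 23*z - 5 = -24*z^2 + 50*z + 14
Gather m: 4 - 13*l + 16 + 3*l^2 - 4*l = 3*l^2 - 17*l + 20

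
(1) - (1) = 0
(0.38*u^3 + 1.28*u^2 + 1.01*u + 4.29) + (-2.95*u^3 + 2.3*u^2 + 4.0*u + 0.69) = -2.57*u^3 + 3.58*u^2 + 5.01*u + 4.98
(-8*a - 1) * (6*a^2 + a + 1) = -48*a^3 - 14*a^2 - 9*a - 1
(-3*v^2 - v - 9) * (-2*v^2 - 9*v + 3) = 6*v^4 + 29*v^3 + 18*v^2 + 78*v - 27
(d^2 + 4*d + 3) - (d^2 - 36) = 4*d + 39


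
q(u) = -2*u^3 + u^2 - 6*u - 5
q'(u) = -6*u^2 + 2*u - 6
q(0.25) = -6.47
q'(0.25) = -5.88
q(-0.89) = 2.54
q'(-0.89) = -12.53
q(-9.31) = 1751.45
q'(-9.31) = -544.68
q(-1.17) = 6.59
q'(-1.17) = -16.55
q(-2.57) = 50.97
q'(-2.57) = -50.77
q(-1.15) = 6.26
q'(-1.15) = -16.24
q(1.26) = -14.97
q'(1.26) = -13.01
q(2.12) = -32.28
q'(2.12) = -28.73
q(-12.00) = 3667.00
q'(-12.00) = -894.00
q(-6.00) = 499.00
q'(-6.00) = -234.00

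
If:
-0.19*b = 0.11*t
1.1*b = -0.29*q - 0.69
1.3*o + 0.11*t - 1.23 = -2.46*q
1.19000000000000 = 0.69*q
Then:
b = -1.08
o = -2.48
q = 1.72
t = 1.87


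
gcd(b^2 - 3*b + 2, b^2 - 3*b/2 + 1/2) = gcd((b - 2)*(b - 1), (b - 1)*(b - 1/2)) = b - 1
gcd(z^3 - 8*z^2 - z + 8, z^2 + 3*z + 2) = z + 1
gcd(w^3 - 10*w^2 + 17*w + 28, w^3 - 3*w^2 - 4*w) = w^2 - 3*w - 4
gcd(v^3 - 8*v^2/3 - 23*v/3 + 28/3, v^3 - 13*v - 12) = v - 4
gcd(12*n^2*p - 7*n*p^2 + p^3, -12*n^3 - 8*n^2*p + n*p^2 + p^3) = -3*n + p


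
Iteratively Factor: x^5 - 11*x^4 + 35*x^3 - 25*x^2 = (x)*(x^4 - 11*x^3 + 35*x^2 - 25*x) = x*(x - 1)*(x^3 - 10*x^2 + 25*x) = x^2*(x - 1)*(x^2 - 10*x + 25) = x^2*(x - 5)*(x - 1)*(x - 5)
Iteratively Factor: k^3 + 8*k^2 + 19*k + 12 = (k + 3)*(k^2 + 5*k + 4) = (k + 3)*(k + 4)*(k + 1)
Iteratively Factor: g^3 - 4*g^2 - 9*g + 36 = (g + 3)*(g^2 - 7*g + 12) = (g - 4)*(g + 3)*(g - 3)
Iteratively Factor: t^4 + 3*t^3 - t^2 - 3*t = (t + 1)*(t^3 + 2*t^2 - 3*t) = (t - 1)*(t + 1)*(t^2 + 3*t) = t*(t - 1)*(t + 1)*(t + 3)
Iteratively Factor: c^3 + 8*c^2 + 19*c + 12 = (c + 4)*(c^2 + 4*c + 3) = (c + 3)*(c + 4)*(c + 1)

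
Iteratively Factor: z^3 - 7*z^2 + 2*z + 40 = (z - 5)*(z^2 - 2*z - 8) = (z - 5)*(z + 2)*(z - 4)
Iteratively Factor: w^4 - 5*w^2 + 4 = (w - 2)*(w^3 + 2*w^2 - w - 2) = (w - 2)*(w - 1)*(w^2 + 3*w + 2) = (w - 2)*(w - 1)*(w + 2)*(w + 1)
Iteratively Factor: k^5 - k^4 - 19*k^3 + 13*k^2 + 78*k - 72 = (k - 1)*(k^4 - 19*k^2 - 6*k + 72) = (k - 2)*(k - 1)*(k^3 + 2*k^2 - 15*k - 36) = (k - 4)*(k - 2)*(k - 1)*(k^2 + 6*k + 9) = (k - 4)*(k - 2)*(k - 1)*(k + 3)*(k + 3)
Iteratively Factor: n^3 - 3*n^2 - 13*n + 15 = (n - 5)*(n^2 + 2*n - 3) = (n - 5)*(n + 3)*(n - 1)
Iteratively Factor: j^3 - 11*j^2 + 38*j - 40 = (j - 2)*(j^2 - 9*j + 20) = (j - 5)*(j - 2)*(j - 4)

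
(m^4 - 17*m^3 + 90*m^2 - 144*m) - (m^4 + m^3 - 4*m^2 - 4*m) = -18*m^3 + 94*m^2 - 140*m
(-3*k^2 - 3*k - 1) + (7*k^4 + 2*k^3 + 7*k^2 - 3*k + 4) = 7*k^4 + 2*k^3 + 4*k^2 - 6*k + 3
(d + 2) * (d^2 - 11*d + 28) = d^3 - 9*d^2 + 6*d + 56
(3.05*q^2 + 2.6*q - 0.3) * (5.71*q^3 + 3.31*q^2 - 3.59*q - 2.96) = 17.4155*q^5 + 24.9415*q^4 - 4.0565*q^3 - 19.355*q^2 - 6.619*q + 0.888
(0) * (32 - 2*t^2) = 0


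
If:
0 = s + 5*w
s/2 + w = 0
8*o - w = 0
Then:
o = 0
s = 0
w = 0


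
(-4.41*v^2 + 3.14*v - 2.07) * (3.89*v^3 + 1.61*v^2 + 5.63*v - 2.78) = -17.1549*v^5 + 5.1145*v^4 - 27.8252*v^3 + 26.6053*v^2 - 20.3833*v + 5.7546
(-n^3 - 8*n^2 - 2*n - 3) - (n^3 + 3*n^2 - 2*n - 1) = -2*n^3 - 11*n^2 - 2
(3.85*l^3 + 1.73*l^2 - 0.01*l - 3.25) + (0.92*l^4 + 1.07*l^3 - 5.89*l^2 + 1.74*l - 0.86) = 0.92*l^4 + 4.92*l^3 - 4.16*l^2 + 1.73*l - 4.11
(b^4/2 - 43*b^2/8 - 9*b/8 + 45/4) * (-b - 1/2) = -b^5/2 - b^4/4 + 43*b^3/8 + 61*b^2/16 - 171*b/16 - 45/8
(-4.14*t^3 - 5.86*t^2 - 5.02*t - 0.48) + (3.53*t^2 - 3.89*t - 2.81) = -4.14*t^3 - 2.33*t^2 - 8.91*t - 3.29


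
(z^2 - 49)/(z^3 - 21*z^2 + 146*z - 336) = (z + 7)/(z^2 - 14*z + 48)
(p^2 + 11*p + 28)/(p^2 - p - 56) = (p + 4)/(p - 8)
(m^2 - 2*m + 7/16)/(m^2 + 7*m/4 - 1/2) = (m - 7/4)/(m + 2)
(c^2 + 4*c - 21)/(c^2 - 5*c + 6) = (c + 7)/(c - 2)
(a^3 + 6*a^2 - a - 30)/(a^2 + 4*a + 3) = (a^2 + 3*a - 10)/(a + 1)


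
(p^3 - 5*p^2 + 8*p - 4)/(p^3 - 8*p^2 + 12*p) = (p^2 - 3*p + 2)/(p*(p - 6))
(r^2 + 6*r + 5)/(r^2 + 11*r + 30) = (r + 1)/(r + 6)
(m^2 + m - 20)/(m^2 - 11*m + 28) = (m + 5)/(m - 7)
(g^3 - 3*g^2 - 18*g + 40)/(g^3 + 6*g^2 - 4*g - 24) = (g^2 - g - 20)/(g^2 + 8*g + 12)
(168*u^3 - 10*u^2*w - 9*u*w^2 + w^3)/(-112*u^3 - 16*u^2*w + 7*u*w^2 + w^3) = (-42*u^2 + 13*u*w - w^2)/(28*u^2 - 3*u*w - w^2)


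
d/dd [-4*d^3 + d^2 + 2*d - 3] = -12*d^2 + 2*d + 2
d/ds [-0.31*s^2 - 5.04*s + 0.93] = -0.62*s - 5.04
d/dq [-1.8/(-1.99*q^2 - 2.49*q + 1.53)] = (-7.164*q - 4.482)/(1.99*q^2 + 2.49*q - 1.53)^2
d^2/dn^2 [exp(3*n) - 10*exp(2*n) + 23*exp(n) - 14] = (9*exp(2*n) - 40*exp(n) + 23)*exp(n)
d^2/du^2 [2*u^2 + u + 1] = 4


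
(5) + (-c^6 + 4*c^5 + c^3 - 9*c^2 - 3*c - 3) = -c^6 + 4*c^5 + c^3 - 9*c^2 - 3*c + 2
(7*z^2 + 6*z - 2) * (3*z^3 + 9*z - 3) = 21*z^5 + 18*z^4 + 57*z^3 + 33*z^2 - 36*z + 6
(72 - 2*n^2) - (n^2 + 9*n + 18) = -3*n^2 - 9*n + 54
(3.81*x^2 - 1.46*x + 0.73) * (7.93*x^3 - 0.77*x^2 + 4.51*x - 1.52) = 30.2133*x^5 - 14.5115*x^4 + 24.0962*x^3 - 12.9379*x^2 + 5.5115*x - 1.1096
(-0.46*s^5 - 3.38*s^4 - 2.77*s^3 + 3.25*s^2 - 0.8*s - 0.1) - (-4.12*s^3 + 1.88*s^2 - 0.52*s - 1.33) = -0.46*s^5 - 3.38*s^4 + 1.35*s^3 + 1.37*s^2 - 0.28*s + 1.23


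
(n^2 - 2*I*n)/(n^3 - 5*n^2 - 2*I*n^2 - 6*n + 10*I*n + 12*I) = n/(n^2 - 5*n - 6)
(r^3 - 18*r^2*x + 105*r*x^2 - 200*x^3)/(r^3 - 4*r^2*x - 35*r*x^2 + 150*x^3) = (r - 8*x)/(r + 6*x)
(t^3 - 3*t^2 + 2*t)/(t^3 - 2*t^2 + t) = (t - 2)/(t - 1)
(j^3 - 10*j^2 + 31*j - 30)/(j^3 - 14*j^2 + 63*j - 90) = (j - 2)/(j - 6)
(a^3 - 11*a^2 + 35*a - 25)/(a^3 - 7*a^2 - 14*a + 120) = (a^2 - 6*a + 5)/(a^2 - 2*a - 24)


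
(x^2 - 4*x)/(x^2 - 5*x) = (x - 4)/(x - 5)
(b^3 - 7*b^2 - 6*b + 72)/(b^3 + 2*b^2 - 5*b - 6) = (b^2 - 10*b + 24)/(b^2 - b - 2)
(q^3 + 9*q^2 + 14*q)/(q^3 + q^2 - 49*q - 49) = q*(q + 2)/(q^2 - 6*q - 7)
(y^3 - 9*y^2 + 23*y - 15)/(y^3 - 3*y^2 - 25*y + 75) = (y - 1)/(y + 5)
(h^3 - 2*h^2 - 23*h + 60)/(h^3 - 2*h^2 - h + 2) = (h^3 - 2*h^2 - 23*h + 60)/(h^3 - 2*h^2 - h + 2)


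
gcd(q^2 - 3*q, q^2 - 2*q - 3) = q - 3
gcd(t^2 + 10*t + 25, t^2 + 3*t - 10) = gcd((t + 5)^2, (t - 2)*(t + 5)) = t + 5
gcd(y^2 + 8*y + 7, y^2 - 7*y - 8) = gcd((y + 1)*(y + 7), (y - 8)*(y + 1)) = y + 1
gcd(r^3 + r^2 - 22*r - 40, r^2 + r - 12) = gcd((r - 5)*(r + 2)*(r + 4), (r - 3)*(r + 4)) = r + 4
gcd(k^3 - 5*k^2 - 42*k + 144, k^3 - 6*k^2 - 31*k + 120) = k^2 - 11*k + 24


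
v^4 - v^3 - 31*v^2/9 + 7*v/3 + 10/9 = (v - 2)*(v - 1)*(v + 1/3)*(v + 5/3)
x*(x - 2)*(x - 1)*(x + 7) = x^4 + 4*x^3 - 19*x^2 + 14*x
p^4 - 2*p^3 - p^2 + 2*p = p*(p - 2)*(p - 1)*(p + 1)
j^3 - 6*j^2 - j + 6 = (j - 6)*(j - 1)*(j + 1)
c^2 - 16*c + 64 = (c - 8)^2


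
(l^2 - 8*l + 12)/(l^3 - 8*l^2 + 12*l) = 1/l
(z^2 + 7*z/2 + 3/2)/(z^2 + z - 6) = (z + 1/2)/(z - 2)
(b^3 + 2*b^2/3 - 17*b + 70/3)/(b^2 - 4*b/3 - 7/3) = (b^2 + 3*b - 10)/(b + 1)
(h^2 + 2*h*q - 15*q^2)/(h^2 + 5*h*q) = (h - 3*q)/h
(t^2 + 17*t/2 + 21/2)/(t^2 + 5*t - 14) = (t + 3/2)/(t - 2)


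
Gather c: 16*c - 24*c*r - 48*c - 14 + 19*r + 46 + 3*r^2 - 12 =c*(-24*r - 32) + 3*r^2 + 19*r + 20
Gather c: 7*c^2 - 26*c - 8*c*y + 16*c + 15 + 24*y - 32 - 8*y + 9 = 7*c^2 + c*(-8*y - 10) + 16*y - 8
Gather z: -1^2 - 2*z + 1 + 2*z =0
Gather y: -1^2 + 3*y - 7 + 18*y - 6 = 21*y - 14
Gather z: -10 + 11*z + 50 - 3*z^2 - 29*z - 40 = -3*z^2 - 18*z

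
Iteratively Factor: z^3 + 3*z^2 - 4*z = (z + 4)*(z^2 - z) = z*(z + 4)*(z - 1)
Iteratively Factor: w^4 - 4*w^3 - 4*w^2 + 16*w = (w + 2)*(w^3 - 6*w^2 + 8*w) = (w - 4)*(w + 2)*(w^2 - 2*w) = w*(w - 4)*(w + 2)*(w - 2)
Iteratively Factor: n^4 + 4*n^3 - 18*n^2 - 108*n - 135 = (n + 3)*(n^3 + n^2 - 21*n - 45) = (n + 3)^2*(n^2 - 2*n - 15) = (n - 5)*(n + 3)^2*(n + 3)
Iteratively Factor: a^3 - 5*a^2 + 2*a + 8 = (a - 2)*(a^2 - 3*a - 4) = (a - 4)*(a - 2)*(a + 1)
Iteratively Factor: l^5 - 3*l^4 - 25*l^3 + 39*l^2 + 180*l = (l - 5)*(l^4 + 2*l^3 - 15*l^2 - 36*l) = l*(l - 5)*(l^3 + 2*l^2 - 15*l - 36) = l*(l - 5)*(l + 3)*(l^2 - l - 12) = l*(l - 5)*(l - 4)*(l + 3)*(l + 3)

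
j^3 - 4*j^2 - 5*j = j*(j - 5)*(j + 1)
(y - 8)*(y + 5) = y^2 - 3*y - 40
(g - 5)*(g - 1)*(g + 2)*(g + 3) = g^4 - g^3 - 19*g^2 - 11*g + 30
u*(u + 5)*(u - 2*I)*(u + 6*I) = u^4 + 5*u^3 + 4*I*u^3 + 12*u^2 + 20*I*u^2 + 60*u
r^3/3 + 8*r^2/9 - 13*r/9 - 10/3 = (r/3 + 1)*(r - 2)*(r + 5/3)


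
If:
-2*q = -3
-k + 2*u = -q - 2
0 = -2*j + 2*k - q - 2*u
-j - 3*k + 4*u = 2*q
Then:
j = -8/3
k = -22/3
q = 3/2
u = -65/12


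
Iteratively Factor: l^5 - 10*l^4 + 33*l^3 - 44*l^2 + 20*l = (l - 1)*(l^4 - 9*l^3 + 24*l^2 - 20*l) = (l - 2)*(l - 1)*(l^3 - 7*l^2 + 10*l) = l*(l - 2)*(l - 1)*(l^2 - 7*l + 10) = l*(l - 2)^2*(l - 1)*(l - 5)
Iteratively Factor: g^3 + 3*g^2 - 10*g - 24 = (g + 2)*(g^2 + g - 12) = (g - 3)*(g + 2)*(g + 4)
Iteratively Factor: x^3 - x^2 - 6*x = (x)*(x^2 - x - 6) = x*(x - 3)*(x + 2)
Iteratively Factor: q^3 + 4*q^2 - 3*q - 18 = (q + 3)*(q^2 + q - 6) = (q - 2)*(q + 3)*(q + 3)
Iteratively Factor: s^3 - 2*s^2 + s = (s - 1)*(s^2 - s) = (s - 1)^2*(s)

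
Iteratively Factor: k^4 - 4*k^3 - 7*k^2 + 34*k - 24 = (k - 2)*(k^3 - 2*k^2 - 11*k + 12) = (k - 4)*(k - 2)*(k^2 + 2*k - 3) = (k - 4)*(k - 2)*(k - 1)*(k + 3)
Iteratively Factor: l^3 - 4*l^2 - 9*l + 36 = (l + 3)*(l^2 - 7*l + 12) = (l - 3)*(l + 3)*(l - 4)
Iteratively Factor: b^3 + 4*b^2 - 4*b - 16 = (b + 2)*(b^2 + 2*b - 8) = (b + 2)*(b + 4)*(b - 2)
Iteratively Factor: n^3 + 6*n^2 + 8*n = (n + 2)*(n^2 + 4*n) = (n + 2)*(n + 4)*(n)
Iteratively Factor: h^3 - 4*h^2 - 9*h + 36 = (h - 3)*(h^2 - h - 12) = (h - 3)*(h + 3)*(h - 4)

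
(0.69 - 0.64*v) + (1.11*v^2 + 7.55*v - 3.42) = 1.11*v^2 + 6.91*v - 2.73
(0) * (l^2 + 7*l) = 0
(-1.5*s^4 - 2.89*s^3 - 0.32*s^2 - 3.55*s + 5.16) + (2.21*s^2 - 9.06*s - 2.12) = -1.5*s^4 - 2.89*s^3 + 1.89*s^2 - 12.61*s + 3.04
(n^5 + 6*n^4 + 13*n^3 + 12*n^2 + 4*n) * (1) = n^5 + 6*n^4 + 13*n^3 + 12*n^2 + 4*n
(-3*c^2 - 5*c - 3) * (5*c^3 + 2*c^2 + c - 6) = -15*c^5 - 31*c^4 - 28*c^3 + 7*c^2 + 27*c + 18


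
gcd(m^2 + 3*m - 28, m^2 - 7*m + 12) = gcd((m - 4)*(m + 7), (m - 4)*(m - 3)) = m - 4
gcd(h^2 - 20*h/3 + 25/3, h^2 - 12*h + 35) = h - 5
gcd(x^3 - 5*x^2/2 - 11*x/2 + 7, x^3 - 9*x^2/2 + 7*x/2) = x^2 - 9*x/2 + 7/2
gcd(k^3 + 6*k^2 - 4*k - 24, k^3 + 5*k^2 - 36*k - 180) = k + 6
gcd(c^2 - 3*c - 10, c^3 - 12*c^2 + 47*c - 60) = c - 5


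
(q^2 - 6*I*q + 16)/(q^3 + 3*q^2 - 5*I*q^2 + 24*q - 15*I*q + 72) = (q + 2*I)/(q^2 + 3*q*(1 + I) + 9*I)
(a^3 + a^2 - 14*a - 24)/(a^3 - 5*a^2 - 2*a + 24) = (a + 3)/(a - 3)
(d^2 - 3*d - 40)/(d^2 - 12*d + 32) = (d + 5)/(d - 4)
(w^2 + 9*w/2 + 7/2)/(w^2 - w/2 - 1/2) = (2*w^2 + 9*w + 7)/(2*w^2 - w - 1)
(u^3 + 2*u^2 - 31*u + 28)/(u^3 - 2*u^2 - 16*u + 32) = (u^2 + 6*u - 7)/(u^2 + 2*u - 8)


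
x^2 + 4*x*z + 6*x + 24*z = (x + 6)*(x + 4*z)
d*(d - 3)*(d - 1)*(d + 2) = d^4 - 2*d^3 - 5*d^2 + 6*d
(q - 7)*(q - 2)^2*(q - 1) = q^4 - 12*q^3 + 43*q^2 - 60*q + 28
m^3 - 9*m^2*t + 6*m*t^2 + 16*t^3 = (m - 8*t)*(m - 2*t)*(m + t)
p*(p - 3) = p^2 - 3*p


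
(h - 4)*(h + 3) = h^2 - h - 12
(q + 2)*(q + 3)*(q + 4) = q^3 + 9*q^2 + 26*q + 24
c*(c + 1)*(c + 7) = c^3 + 8*c^2 + 7*c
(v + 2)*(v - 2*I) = v^2 + 2*v - 2*I*v - 4*I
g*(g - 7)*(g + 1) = g^3 - 6*g^2 - 7*g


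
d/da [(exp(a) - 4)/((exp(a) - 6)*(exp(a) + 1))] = (-exp(2*a) + 8*exp(a) - 26)*exp(a)/(exp(4*a) - 10*exp(3*a) + 13*exp(2*a) + 60*exp(a) + 36)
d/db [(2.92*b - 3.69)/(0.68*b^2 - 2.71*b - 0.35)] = (-1.9856*b^2 + 5.0184*b - 11.0219)/(0.4624*b^4 - 3.6856*b^3 + 6.8681*b^2 + 1.897*b + 0.1225)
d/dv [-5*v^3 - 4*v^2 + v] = -15*v^2 - 8*v + 1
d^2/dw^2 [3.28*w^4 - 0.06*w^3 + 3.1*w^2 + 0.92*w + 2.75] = 39.36*w^2 - 0.36*w + 6.2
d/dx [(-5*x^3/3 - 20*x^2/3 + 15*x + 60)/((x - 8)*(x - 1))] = 5*(-x^4 + 18*x^3 + 3*x^2 - 136*x + 396)/(3*(x^4 - 18*x^3 + 97*x^2 - 144*x + 64))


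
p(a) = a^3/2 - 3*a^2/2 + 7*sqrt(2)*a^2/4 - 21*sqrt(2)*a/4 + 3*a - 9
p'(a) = 3*a^2/2 - 3*a + 7*sqrt(2)*a/2 - 21*sqrt(2)/4 + 3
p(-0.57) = -6.25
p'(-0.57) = -5.05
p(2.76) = -3.27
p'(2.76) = 12.38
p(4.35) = 31.36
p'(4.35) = 32.44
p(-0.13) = -8.41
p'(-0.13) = -4.65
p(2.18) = -8.83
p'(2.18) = 6.95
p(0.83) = -11.71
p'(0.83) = -1.77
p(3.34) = 5.73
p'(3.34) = 18.82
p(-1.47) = -1.98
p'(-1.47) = -4.05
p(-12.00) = -679.52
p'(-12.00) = 188.18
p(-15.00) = -1410.78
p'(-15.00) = 303.83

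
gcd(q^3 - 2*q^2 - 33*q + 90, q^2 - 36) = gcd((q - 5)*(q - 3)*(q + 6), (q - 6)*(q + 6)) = q + 6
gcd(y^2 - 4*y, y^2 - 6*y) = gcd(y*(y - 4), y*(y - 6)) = y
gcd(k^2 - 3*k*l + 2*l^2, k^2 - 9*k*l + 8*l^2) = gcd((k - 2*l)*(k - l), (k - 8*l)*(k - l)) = k - l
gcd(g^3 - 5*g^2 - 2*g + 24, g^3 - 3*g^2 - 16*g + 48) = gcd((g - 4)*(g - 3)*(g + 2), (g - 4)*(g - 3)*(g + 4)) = g^2 - 7*g + 12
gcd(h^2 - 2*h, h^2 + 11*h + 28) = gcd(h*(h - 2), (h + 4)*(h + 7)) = 1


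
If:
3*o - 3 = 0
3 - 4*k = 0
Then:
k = 3/4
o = 1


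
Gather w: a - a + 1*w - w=0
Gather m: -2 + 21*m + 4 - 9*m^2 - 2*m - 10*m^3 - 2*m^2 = -10*m^3 - 11*m^2 + 19*m + 2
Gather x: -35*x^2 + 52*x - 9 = -35*x^2 + 52*x - 9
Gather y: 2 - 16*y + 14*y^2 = 14*y^2 - 16*y + 2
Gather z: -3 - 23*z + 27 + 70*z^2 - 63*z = 70*z^2 - 86*z + 24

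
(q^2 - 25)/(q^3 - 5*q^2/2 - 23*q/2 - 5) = 2*(q + 5)/(2*q^2 + 5*q + 2)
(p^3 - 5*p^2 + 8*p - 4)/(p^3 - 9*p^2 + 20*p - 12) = (p - 2)/(p - 6)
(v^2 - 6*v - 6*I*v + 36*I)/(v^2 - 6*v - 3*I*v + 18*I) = (v - 6*I)/(v - 3*I)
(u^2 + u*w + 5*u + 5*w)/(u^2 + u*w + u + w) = (u + 5)/(u + 1)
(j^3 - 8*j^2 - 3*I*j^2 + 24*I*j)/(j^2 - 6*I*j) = (j^2 - 8*j - 3*I*j + 24*I)/(j - 6*I)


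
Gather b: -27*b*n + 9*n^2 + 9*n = -27*b*n + 9*n^2 + 9*n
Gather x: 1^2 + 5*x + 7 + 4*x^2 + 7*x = 4*x^2 + 12*x + 8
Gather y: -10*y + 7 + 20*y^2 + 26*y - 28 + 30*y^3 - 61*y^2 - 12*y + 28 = 30*y^3 - 41*y^2 + 4*y + 7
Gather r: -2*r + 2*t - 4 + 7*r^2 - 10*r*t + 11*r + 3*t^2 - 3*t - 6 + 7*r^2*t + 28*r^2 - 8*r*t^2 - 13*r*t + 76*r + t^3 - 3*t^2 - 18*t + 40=r^2*(7*t + 35) + r*(-8*t^2 - 23*t + 85) + t^3 - 19*t + 30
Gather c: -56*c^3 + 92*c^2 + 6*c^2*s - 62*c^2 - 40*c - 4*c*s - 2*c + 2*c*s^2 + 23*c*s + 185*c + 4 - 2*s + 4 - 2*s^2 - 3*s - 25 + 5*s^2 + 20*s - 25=-56*c^3 + c^2*(6*s + 30) + c*(2*s^2 + 19*s + 143) + 3*s^2 + 15*s - 42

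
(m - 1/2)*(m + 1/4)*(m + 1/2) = m^3 + m^2/4 - m/4 - 1/16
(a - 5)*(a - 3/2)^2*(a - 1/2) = a^4 - 17*a^3/2 + 85*a^2/4 - 159*a/8 + 45/8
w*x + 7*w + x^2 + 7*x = (w + x)*(x + 7)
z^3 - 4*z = z*(z - 2)*(z + 2)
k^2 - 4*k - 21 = (k - 7)*(k + 3)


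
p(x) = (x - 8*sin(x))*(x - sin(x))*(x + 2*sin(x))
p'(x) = (1 - 8*cos(x))*(x - sin(x))*(x + 2*sin(x)) + (1 - cos(x))*(x - 8*sin(x))*(x + 2*sin(x)) + (x - 8*sin(x))*(x - sin(x))*(2*cos(x) + 1) = -7*x^2*cos(x) + 3*x^2 - 14*x*sin(x) - 10*x*sin(2*x) + 48*sin(x)^2*cos(x) - 10*sin(x)^2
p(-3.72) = -90.70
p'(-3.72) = 102.04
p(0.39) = -0.03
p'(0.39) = -0.38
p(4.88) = 217.80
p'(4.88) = 125.11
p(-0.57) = 0.19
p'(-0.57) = -1.57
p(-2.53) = 14.84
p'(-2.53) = 43.08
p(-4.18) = -137.15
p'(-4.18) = 102.85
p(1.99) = -21.85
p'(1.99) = -12.13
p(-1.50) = 11.38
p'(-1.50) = -24.00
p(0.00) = 0.00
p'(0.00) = 0.00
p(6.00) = 281.38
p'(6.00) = -75.48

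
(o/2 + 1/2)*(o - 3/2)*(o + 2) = o^3/2 + 3*o^2/4 - 5*o/4 - 3/2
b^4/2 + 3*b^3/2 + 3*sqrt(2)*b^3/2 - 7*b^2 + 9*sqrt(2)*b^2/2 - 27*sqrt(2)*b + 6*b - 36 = (b/2 + sqrt(2))*(b - 3)*(b + 6)*(b + sqrt(2))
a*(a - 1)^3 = a^4 - 3*a^3 + 3*a^2 - a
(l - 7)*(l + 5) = l^2 - 2*l - 35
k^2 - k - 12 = (k - 4)*(k + 3)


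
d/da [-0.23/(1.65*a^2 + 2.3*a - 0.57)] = (0.759*a + 0.529)/(1.65*a^2 + 2.3*a - 0.57)^2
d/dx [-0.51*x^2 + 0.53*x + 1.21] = 0.53 - 1.02*x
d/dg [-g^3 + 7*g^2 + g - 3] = -3*g^2 + 14*g + 1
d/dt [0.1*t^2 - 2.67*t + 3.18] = 0.2*t - 2.67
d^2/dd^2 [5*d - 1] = 0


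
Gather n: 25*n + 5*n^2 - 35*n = 5*n^2 - 10*n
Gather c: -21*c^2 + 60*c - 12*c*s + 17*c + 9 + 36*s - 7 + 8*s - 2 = -21*c^2 + c*(77 - 12*s) + 44*s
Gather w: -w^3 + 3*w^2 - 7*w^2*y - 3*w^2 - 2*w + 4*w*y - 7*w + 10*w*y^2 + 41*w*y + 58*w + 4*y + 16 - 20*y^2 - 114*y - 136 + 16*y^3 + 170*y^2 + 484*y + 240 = -w^3 - 7*w^2*y + w*(10*y^2 + 45*y + 49) + 16*y^3 + 150*y^2 + 374*y + 120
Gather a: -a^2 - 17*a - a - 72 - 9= -a^2 - 18*a - 81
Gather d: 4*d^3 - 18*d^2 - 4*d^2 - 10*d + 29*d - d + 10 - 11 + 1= 4*d^3 - 22*d^2 + 18*d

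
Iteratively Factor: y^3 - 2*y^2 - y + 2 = (y - 2)*(y^2 - 1) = (y - 2)*(y + 1)*(y - 1)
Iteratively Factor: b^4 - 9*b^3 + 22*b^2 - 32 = (b - 2)*(b^3 - 7*b^2 + 8*b + 16) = (b - 4)*(b - 2)*(b^2 - 3*b - 4) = (b - 4)*(b - 2)*(b + 1)*(b - 4)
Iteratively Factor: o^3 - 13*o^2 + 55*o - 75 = (o - 5)*(o^2 - 8*o + 15) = (o - 5)*(o - 3)*(o - 5)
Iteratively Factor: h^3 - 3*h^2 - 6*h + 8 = (h + 2)*(h^2 - 5*h + 4) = (h - 4)*(h + 2)*(h - 1)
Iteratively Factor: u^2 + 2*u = (u + 2)*(u)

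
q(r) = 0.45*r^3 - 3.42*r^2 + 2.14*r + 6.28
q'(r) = 1.35*r^2 - 6.84*r + 2.14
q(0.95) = 5.61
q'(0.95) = -3.14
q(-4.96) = -143.38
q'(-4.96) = 69.28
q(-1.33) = -3.67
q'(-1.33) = 13.63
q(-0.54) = 4.06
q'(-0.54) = 6.23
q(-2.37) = -23.99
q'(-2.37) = 25.93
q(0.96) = 5.58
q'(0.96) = -3.18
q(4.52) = -12.36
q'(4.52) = -1.20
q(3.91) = -10.74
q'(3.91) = -3.97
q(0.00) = 6.28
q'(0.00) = 2.14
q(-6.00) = -226.88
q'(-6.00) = 91.78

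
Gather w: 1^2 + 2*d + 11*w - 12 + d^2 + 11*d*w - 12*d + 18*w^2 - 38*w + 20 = d^2 - 10*d + 18*w^2 + w*(11*d - 27) + 9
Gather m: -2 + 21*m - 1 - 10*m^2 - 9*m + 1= -10*m^2 + 12*m - 2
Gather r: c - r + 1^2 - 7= c - r - 6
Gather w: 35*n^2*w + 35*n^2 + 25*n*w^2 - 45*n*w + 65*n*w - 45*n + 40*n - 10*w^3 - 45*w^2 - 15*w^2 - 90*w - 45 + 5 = 35*n^2 - 5*n - 10*w^3 + w^2*(25*n - 60) + w*(35*n^2 + 20*n - 90) - 40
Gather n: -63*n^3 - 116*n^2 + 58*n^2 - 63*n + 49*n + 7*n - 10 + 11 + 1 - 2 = -63*n^3 - 58*n^2 - 7*n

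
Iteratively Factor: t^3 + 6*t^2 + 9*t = (t)*(t^2 + 6*t + 9) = t*(t + 3)*(t + 3)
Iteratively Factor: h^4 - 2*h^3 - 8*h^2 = (h - 4)*(h^3 + 2*h^2) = h*(h - 4)*(h^2 + 2*h) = h*(h - 4)*(h + 2)*(h)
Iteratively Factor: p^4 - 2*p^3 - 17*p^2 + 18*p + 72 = (p - 4)*(p^3 + 2*p^2 - 9*p - 18) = (p - 4)*(p - 3)*(p^2 + 5*p + 6) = (p - 4)*(p - 3)*(p + 3)*(p + 2)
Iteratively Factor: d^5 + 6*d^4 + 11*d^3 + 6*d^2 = (d)*(d^4 + 6*d^3 + 11*d^2 + 6*d) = d*(d + 2)*(d^3 + 4*d^2 + 3*d) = d^2*(d + 2)*(d^2 + 4*d + 3) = d^2*(d + 2)*(d + 3)*(d + 1)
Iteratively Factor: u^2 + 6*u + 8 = (u + 2)*(u + 4)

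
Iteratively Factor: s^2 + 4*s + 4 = (s + 2)*(s + 2)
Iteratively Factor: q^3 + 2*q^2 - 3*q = (q)*(q^2 + 2*q - 3) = q*(q - 1)*(q + 3)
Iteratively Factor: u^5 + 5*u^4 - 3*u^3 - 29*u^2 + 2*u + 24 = (u - 1)*(u^4 + 6*u^3 + 3*u^2 - 26*u - 24) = (u - 1)*(u + 1)*(u^3 + 5*u^2 - 2*u - 24) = (u - 2)*(u - 1)*(u + 1)*(u^2 + 7*u + 12) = (u - 2)*(u - 1)*(u + 1)*(u + 4)*(u + 3)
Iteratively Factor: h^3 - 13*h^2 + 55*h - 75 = (h - 5)*(h^2 - 8*h + 15) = (h - 5)*(h - 3)*(h - 5)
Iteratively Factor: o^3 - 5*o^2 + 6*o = (o - 3)*(o^2 - 2*o) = (o - 3)*(o - 2)*(o)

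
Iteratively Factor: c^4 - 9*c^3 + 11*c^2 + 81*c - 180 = (c - 5)*(c^3 - 4*c^2 - 9*c + 36) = (c - 5)*(c - 4)*(c^2 - 9) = (c - 5)*(c - 4)*(c - 3)*(c + 3)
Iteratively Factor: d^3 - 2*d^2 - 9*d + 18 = (d + 3)*(d^2 - 5*d + 6) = (d - 3)*(d + 3)*(d - 2)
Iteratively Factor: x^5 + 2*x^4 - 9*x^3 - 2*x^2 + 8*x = (x - 1)*(x^4 + 3*x^3 - 6*x^2 - 8*x) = (x - 1)*(x + 1)*(x^3 + 2*x^2 - 8*x) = x*(x - 1)*(x + 1)*(x^2 + 2*x - 8) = x*(x - 2)*(x - 1)*(x + 1)*(x + 4)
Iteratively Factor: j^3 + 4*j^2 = (j + 4)*(j^2) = j*(j + 4)*(j)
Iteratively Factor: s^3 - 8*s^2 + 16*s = (s - 4)*(s^2 - 4*s) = (s - 4)^2*(s)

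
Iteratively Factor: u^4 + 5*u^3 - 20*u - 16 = (u + 4)*(u^3 + u^2 - 4*u - 4) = (u + 1)*(u + 4)*(u^2 - 4) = (u - 2)*(u + 1)*(u + 4)*(u + 2)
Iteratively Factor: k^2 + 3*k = (k + 3)*(k)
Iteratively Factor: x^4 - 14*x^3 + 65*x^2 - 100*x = (x - 5)*(x^3 - 9*x^2 + 20*x) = x*(x - 5)*(x^2 - 9*x + 20) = x*(x - 5)^2*(x - 4)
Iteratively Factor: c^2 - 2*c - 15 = (c - 5)*(c + 3)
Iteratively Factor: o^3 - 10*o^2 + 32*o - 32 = (o - 4)*(o^2 - 6*o + 8) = (o - 4)^2*(o - 2)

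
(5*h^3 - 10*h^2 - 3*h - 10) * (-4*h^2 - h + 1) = -20*h^5 + 35*h^4 + 27*h^3 + 33*h^2 + 7*h - 10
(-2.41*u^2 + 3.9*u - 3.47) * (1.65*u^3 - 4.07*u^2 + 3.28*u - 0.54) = -3.9765*u^5 + 16.2437*u^4 - 29.5033*u^3 + 28.2163*u^2 - 13.4876*u + 1.8738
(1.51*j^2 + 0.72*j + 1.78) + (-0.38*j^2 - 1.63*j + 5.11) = 1.13*j^2 - 0.91*j + 6.89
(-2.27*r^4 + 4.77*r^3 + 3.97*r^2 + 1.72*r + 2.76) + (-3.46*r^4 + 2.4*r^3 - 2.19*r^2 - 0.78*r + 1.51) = -5.73*r^4 + 7.17*r^3 + 1.78*r^2 + 0.94*r + 4.27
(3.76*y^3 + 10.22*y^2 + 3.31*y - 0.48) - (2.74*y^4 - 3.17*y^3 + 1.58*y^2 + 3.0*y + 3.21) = -2.74*y^4 + 6.93*y^3 + 8.64*y^2 + 0.31*y - 3.69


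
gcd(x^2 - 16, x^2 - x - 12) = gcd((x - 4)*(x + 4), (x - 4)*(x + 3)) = x - 4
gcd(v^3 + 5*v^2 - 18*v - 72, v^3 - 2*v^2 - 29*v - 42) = v + 3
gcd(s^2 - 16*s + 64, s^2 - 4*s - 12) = 1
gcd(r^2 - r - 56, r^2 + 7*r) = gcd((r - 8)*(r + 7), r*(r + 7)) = r + 7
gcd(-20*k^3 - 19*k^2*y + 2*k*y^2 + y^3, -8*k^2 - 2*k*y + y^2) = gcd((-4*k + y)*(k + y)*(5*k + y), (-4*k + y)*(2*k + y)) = -4*k + y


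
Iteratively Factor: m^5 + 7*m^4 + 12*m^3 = (m)*(m^4 + 7*m^3 + 12*m^2) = m*(m + 4)*(m^3 + 3*m^2) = m^2*(m + 4)*(m^2 + 3*m) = m^3*(m + 4)*(m + 3)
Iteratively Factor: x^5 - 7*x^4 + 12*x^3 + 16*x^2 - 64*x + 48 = (x - 2)*(x^4 - 5*x^3 + 2*x^2 + 20*x - 24) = (x - 3)*(x - 2)*(x^3 - 2*x^2 - 4*x + 8) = (x - 3)*(x - 2)*(x + 2)*(x^2 - 4*x + 4) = (x - 3)*(x - 2)^2*(x + 2)*(x - 2)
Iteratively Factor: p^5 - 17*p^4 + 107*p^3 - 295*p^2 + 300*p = (p - 4)*(p^4 - 13*p^3 + 55*p^2 - 75*p) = p*(p - 4)*(p^3 - 13*p^2 + 55*p - 75) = p*(p - 5)*(p - 4)*(p^2 - 8*p + 15) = p*(p - 5)*(p - 4)*(p - 3)*(p - 5)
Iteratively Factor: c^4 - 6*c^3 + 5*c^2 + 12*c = (c - 4)*(c^3 - 2*c^2 - 3*c) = c*(c - 4)*(c^2 - 2*c - 3) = c*(c - 4)*(c - 3)*(c + 1)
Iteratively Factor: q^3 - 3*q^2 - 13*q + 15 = (q - 5)*(q^2 + 2*q - 3) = (q - 5)*(q + 3)*(q - 1)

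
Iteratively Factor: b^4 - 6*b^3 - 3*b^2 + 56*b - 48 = (b - 4)*(b^3 - 2*b^2 - 11*b + 12) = (b - 4)^2*(b^2 + 2*b - 3) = (b - 4)^2*(b + 3)*(b - 1)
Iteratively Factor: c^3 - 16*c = (c)*(c^2 - 16) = c*(c - 4)*(c + 4)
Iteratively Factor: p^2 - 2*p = (p)*(p - 2)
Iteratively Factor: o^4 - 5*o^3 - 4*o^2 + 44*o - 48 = (o - 2)*(o^3 - 3*o^2 - 10*o + 24) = (o - 2)^2*(o^2 - o - 12) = (o - 2)^2*(o + 3)*(o - 4)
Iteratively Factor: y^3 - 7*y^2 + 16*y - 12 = (y - 3)*(y^2 - 4*y + 4) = (y - 3)*(y - 2)*(y - 2)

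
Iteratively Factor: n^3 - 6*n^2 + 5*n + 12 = (n + 1)*(n^2 - 7*n + 12) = (n - 3)*(n + 1)*(n - 4)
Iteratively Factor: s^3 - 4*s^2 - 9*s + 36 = (s - 4)*(s^2 - 9) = (s - 4)*(s + 3)*(s - 3)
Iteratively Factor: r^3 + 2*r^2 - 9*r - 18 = (r - 3)*(r^2 + 5*r + 6) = (r - 3)*(r + 3)*(r + 2)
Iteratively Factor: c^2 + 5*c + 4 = (c + 1)*(c + 4)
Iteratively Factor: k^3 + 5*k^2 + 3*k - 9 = (k + 3)*(k^2 + 2*k - 3) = (k + 3)^2*(k - 1)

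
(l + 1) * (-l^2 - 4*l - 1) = -l^3 - 5*l^2 - 5*l - 1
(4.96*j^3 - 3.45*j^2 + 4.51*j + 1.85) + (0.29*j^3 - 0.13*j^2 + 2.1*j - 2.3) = 5.25*j^3 - 3.58*j^2 + 6.61*j - 0.45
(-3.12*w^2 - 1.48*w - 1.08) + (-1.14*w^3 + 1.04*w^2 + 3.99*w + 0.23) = -1.14*w^3 - 2.08*w^2 + 2.51*w - 0.85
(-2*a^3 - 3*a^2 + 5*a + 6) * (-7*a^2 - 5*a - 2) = 14*a^5 + 31*a^4 - 16*a^3 - 61*a^2 - 40*a - 12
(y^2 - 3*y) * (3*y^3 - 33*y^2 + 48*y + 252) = 3*y^5 - 42*y^4 + 147*y^3 + 108*y^2 - 756*y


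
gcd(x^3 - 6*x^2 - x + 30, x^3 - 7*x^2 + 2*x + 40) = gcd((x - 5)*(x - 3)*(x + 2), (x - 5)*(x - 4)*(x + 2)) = x^2 - 3*x - 10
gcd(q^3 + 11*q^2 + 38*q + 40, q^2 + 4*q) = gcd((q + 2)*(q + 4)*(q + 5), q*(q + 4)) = q + 4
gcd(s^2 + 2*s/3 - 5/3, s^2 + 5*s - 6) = s - 1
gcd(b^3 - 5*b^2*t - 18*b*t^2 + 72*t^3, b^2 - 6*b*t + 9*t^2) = -b + 3*t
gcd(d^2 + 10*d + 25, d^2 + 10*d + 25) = d^2 + 10*d + 25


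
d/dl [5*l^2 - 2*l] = 10*l - 2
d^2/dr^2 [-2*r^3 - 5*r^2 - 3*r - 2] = -12*r - 10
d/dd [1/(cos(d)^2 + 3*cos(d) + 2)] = (2*cos(d) + 3)*sin(d)/(cos(d)^2 + 3*cos(d) + 2)^2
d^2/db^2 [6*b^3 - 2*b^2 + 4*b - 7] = 36*b - 4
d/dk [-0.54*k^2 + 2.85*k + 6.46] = 2.85 - 1.08*k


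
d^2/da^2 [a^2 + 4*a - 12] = 2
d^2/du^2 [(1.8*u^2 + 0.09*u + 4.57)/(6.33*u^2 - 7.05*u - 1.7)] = (167.867802*u^3 + 1214.908038*u^2 - 1217.84769*u + 560.88309)/(253.636137*u^6 - 847.457235*u^5 + 739.499085*u^4 + 104.787675*u^3 - 198.60165*u^2 - 61.1235*u - 4.913)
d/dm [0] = 0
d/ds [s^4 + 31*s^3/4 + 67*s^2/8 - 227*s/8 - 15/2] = 4*s^3 + 93*s^2/4 + 67*s/4 - 227/8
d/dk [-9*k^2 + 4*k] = 4 - 18*k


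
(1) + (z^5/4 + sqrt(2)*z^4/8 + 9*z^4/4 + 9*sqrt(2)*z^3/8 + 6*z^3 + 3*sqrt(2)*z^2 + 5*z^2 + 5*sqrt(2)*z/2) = z^5/4 + sqrt(2)*z^4/8 + 9*z^4/4 + 9*sqrt(2)*z^3/8 + 6*z^3 + 3*sqrt(2)*z^2 + 5*z^2 + 5*sqrt(2)*z/2 + 1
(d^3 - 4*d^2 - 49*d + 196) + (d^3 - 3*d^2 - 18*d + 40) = 2*d^3 - 7*d^2 - 67*d + 236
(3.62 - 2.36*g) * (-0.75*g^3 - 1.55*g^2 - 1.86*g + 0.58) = 1.77*g^4 + 0.943*g^3 - 1.2214*g^2 - 8.102*g + 2.0996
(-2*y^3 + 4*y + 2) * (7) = -14*y^3 + 28*y + 14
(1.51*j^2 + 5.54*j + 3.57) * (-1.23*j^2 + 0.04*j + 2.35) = -1.8573*j^4 - 6.7538*j^3 - 0.621*j^2 + 13.1618*j + 8.3895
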